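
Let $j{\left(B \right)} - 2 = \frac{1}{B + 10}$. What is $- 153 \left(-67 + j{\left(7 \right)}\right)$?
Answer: $9936$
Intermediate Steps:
$j{\left(B \right)} = 2 + \frac{1}{10 + B}$ ($j{\left(B \right)} = 2 + \frac{1}{B + 10} = 2 + \frac{1}{10 + B}$)
$- 153 \left(-67 + j{\left(7 \right)}\right) = - 153 \left(-67 + \frac{21 + 2 \cdot 7}{10 + 7}\right) = - 153 \left(-67 + \frac{21 + 14}{17}\right) = - 153 \left(-67 + \frac{1}{17} \cdot 35\right) = - 153 \left(-67 + \frac{35}{17}\right) = \left(-153\right) \left(- \frac{1104}{17}\right) = 9936$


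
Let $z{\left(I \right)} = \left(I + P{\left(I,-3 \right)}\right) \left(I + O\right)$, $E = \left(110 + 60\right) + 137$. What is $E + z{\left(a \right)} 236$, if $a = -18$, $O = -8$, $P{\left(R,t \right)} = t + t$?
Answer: $147571$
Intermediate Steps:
$P{\left(R,t \right)} = 2 t$
$E = 307$ ($E = 170 + 137 = 307$)
$z{\left(I \right)} = \left(-8 + I\right) \left(-6 + I\right)$ ($z{\left(I \right)} = \left(I + 2 \left(-3\right)\right) \left(I - 8\right) = \left(I - 6\right) \left(-8 + I\right) = \left(-6 + I\right) \left(-8 + I\right) = \left(-8 + I\right) \left(-6 + I\right)$)
$E + z{\left(a \right)} 236 = 307 + \left(48 + \left(-18\right)^{2} - -252\right) 236 = 307 + \left(48 + 324 + 252\right) 236 = 307 + 624 \cdot 236 = 307 + 147264 = 147571$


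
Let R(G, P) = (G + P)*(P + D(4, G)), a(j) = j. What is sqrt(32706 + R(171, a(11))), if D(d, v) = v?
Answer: sqrt(65830) ≈ 256.57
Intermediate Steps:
R(G, P) = (G + P)**2 (R(G, P) = (G + P)*(P + G) = (G + P)*(G + P) = (G + P)**2)
sqrt(32706 + R(171, a(11))) = sqrt(32706 + (171**2 + 11**2 + 2*171*11)) = sqrt(32706 + (29241 + 121 + 3762)) = sqrt(32706 + 33124) = sqrt(65830)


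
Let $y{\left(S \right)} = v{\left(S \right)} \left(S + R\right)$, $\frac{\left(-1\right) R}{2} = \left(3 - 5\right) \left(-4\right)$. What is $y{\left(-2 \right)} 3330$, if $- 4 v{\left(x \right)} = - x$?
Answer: $29970$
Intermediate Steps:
$v{\left(x \right)} = \frac{x}{4}$ ($v{\left(x \right)} = - \frac{\left(-1\right) x}{4} = \frac{x}{4}$)
$R = -16$ ($R = - 2 \left(3 - 5\right) \left(-4\right) = - 2 \left(\left(-2\right) \left(-4\right)\right) = \left(-2\right) 8 = -16$)
$y{\left(S \right)} = \frac{S \left(-16 + S\right)}{4}$ ($y{\left(S \right)} = \frac{S}{4} \left(S - 16\right) = \frac{S}{4} \left(-16 + S\right) = \frac{S \left(-16 + S\right)}{4}$)
$y{\left(-2 \right)} 3330 = \frac{1}{4} \left(-2\right) \left(-16 - 2\right) 3330 = \frac{1}{4} \left(-2\right) \left(-18\right) 3330 = 9 \cdot 3330 = 29970$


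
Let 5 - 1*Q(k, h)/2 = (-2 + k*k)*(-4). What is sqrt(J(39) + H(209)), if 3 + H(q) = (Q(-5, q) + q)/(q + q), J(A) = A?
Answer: sqrt(6458518)/418 ≈ 6.0798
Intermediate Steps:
Q(k, h) = -6 + 8*k**2 (Q(k, h) = 10 - 2*(-2 + k*k)*(-4) = 10 - 2*(-2 + k**2)*(-4) = 10 - 2*(8 - 4*k**2) = 10 + (-16 + 8*k**2) = -6 + 8*k**2)
H(q) = -3 + (194 + q)/(2*q) (H(q) = -3 + ((-6 + 8*(-5)**2) + q)/(q + q) = -3 + ((-6 + 8*25) + q)/((2*q)) = -3 + ((-6 + 200) + q)*(1/(2*q)) = -3 + (194 + q)*(1/(2*q)) = -3 + (194 + q)/(2*q))
sqrt(J(39) + H(209)) = sqrt(39 + (-5/2 + 97/209)) = sqrt(39 - 851/418) = sqrt(15451/418) = sqrt(6458518)/418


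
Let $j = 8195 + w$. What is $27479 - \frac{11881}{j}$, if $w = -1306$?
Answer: $\frac{189290950}{6889} \approx 27477.0$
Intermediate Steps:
$j = 6889$ ($j = 8195 - 1306 = 6889$)
$27479 - \frac{11881}{j} = 27479 - \frac{11881}{6889} = \frac{189290950}{6889}$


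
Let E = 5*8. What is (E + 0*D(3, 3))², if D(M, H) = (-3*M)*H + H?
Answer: 1600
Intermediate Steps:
E = 40
D(M, H) = H - 3*H*M (D(M, H) = -3*H*M + H = H - 3*H*M)
(E + 0*D(3, 3))² = (40 + 0*(3*(1 - 3*3)))² = (40 + 0*(3*(1 - 9)))² = (40 + 0*(3*(-8)))² = (40 + 0*(-24))² = (40 + 0)² = 40² = 1600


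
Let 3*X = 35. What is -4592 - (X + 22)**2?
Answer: -51529/9 ≈ -5725.4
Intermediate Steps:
X = 35/3 (X = (1/3)*35 = 35/3 ≈ 11.667)
-4592 - (X + 22)**2 = -4592 - (35/3 + 22)**2 = -4592 - (101/3)**2 = -4592 - 1*10201/9 = -4592 - 10201/9 = -51529/9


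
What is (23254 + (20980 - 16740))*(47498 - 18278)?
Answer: 803374680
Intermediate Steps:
(23254 + (20980 - 16740))*(47498 - 18278) = (23254 + 4240)*29220 = 27494*29220 = 803374680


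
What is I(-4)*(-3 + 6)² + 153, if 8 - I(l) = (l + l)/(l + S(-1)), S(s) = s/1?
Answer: 1053/5 ≈ 210.60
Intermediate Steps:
S(s) = s (S(s) = s*1 = s)
I(l) = 8 - 2*l/(-1 + l) (I(l) = 8 - (l + l)/(l - 1) = 8 - 2*l/(-1 + l))
I(-4)*(-3 + 6)² + 153 = (2*(-4 + 3*(-4))/(-1 - 4))*(-3 + 6)² + 153 = (2*(-4 - 12)/(-5))*3² + 153 = (2*(-⅕)*(-16))*9 + 153 = (32/5)*9 + 153 = 288/5 + 153 = 1053/5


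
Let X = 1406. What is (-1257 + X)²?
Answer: 22201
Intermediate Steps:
(-1257 + X)² = (-1257 + 1406)² = 149² = 22201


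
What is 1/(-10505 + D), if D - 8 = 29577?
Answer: 1/19080 ≈ 5.2411e-5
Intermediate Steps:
D = 29585 (D = 8 + 29577 = 29585)
1/(-10505 + D) = 1/(-10505 + 29585) = 1/19080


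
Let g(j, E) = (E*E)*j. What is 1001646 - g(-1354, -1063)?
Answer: 1530979672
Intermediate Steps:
g(j, E) = j*E² (g(j, E) = E²*j = j*E²)
1001646 - g(-1354, -1063) = 1001646 - (-1354)*(-1063)² = 1001646 - (-1354)*1129969 = 1001646 - 1*(-1529978026) = 1001646 + 1529978026 = 1530979672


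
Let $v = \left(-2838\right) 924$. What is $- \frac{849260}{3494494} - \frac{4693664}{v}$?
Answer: $\frac{885934749806}{572728346883} \approx 1.5469$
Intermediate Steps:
$v = -2622312$
$- \frac{849260}{3494494} - \frac{4693664}{v} = - \frac{849260}{3494494} - \frac{4693664}{-2622312} = \left(-849260\right) \frac{1}{3494494} - - \frac{586708}{327789} = - \frac{424630}{1747247} + \frac{586708}{327789} = \frac{885934749806}{572728346883}$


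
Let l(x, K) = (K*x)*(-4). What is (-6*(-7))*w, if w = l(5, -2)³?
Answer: 2688000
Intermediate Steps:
l(x, K) = -4*K*x
w = 64000 (w = (-4*(-2)*5)³ = 40³ = 64000)
(-6*(-7))*w = -6*(-7)*64000 = 42*64000 = 2688000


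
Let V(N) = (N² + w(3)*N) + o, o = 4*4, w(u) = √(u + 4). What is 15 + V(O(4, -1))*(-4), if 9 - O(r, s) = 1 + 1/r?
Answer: -1157/4 - 31*√7 ≈ -371.27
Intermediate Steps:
w(u) = √(4 + u)
O(r, s) = 8 - 1/r (O(r, s) = 9 - (1 + 1/r) = 9 + (-1 - 1/r) = 8 - 1/r)
o = 16
V(N) = 16 + N² + N*√7 (V(N) = (N² + √(4 + 3)*N) + 16 = (N² + √7*N) + 16 = (N² + N*√7) + 16 = 16 + N² + N*√7)
15 + V(O(4, -1))*(-4) = 15 + (16 + (8 - 1/4)² + (8 - 1/4)*√7)*(-4) = 15 + (16 + (8 - 1*¼)² + (8 - 1*¼)*√7)*(-4) = 15 + (16 + (8 - ¼)² + (8 - ¼)*√7)*(-4) = 15 + (16 + (31/4)² + 31*√7/4)*(-4) = 15 + (16 + 961/16 + 31*√7/4)*(-4) = 15 + (1217/16 + 31*√7/4)*(-4) = 15 + (-1217/4 - 31*√7) = -1157/4 - 31*√7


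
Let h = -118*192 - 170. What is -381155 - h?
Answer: -358329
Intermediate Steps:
h = -22826 (h = -22656 - 170 = -22826)
-381155 - h = -381155 - 1*(-22826) = -381155 + 22826 = -358329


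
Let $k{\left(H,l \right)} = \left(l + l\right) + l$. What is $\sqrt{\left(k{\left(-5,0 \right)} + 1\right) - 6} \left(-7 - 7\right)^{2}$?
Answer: $196 i \sqrt{5} \approx 438.27 i$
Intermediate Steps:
$k{\left(H,l \right)} = 3 l$ ($k{\left(H,l \right)} = 2 l + l = 3 l$)
$\sqrt{\left(k{\left(-5,0 \right)} + 1\right) - 6} \left(-7 - 7\right)^{2} = \sqrt{\left(3 \cdot 0 + 1\right) - 6} \left(-7 - 7\right)^{2} = \sqrt{\left(0 + 1\right) - 6} \left(-14\right)^{2} = \sqrt{1 - 6} \cdot 196 = \sqrt{-5} \cdot 196 = i \sqrt{5} \cdot 196 = 196 i \sqrt{5}$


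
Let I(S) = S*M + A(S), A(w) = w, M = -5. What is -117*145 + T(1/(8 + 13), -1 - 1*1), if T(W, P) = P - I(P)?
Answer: -16975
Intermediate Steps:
I(S) = -4*S (I(S) = S*(-5) + S = -5*S + S = -4*S)
T(W, P) = 5*P (T(W, P) = P - (-4)*P = P + 4*P = 5*P)
-117*145 + T(1/(8 + 13), -1 - 1*1) = -117*145 + 5*(-1 - 1*1) = -16965 + 5*(-1 - 1) = -16965 + 5*(-2) = -16965 - 10 = -16975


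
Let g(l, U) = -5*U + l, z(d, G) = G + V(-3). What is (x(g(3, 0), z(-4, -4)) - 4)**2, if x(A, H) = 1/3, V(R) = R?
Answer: 121/9 ≈ 13.444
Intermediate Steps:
z(d, G) = -3 + G (z(d, G) = G - 3 = -3 + G)
g(l, U) = l - 5*U
x(A, H) = 1/3
(x(g(3, 0), z(-4, -4)) - 4)**2 = (1/3 - 4)**2 = (-11/3)**2 = 121/9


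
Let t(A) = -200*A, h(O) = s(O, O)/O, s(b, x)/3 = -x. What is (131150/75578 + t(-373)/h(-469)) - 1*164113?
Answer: -21423861146/113367 ≈ -1.8898e+5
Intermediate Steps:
s(b, x) = -3*x (s(b, x) = 3*(-x) = -3*x)
h(O) = -3 (h(O) = (-3*O)/O = -3)
(131150/75578 + t(-373)/h(-469)) - 1*164113 = (131150/75578 - 200*(-373)/(-3)) - 1*164113 = (131150*(1/75578) + 74600*(-⅓)) - 164113 = (65575/37789 - 74600/3) - 164113 = -2818862675/113367 - 164113 = -21423861146/113367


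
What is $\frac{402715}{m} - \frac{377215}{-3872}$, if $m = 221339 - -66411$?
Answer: $\frac{11010292873}{111416800} \approx 98.821$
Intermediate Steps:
$m = 287750$ ($m = 221339 + 66411 = 287750$)
$\frac{402715}{m} - \frac{377215}{-3872} = \frac{402715}{287750} - \frac{377215}{-3872} = 402715 \cdot \frac{1}{287750} - - \frac{377215}{3872} = \frac{80543}{57550} + \frac{377215}{3872} = \frac{11010292873}{111416800}$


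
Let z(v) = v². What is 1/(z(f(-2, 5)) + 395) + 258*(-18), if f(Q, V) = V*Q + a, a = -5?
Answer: -2879279/620 ≈ -4644.0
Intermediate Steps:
f(Q, V) = -5 + Q*V (f(Q, V) = V*Q - 5 = Q*V - 5 = -5 + Q*V)
1/(z(f(-2, 5)) + 395) + 258*(-18) = 1/((-5 - 2*5)² + 395) + 258*(-18) = 1/((-5 - 10)² + 395) - 4644 = 1/((-15)² + 395) - 4644 = 1/(225 + 395) - 4644 = 1/620 - 4644 = -2879279/620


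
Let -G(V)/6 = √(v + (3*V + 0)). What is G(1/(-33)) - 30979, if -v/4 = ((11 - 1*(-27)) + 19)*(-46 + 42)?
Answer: -30979 - 6*√110341/11 ≈ -31160.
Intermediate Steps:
v = 912 (v = -4*((11 - 1*(-27)) + 19)*(-46 + 42) = -4*((11 + 27) + 19)*(-4) = -4*(38 + 19)*(-4) = -228*(-4) = -4*(-228) = 912)
G(V) = -6*√(912 + 3*V) (G(V) = -6*√(912 + (3*V + 0)) = -6*√(912 + 3*V))
G(1/(-33)) - 30979 = -6*√(912 + 3/(-33)) - 30979 = -6*√(912 + 3*(-1/33)) - 30979 = -6*√(912 - 1/11) - 30979 = -6*√110341/11 - 30979 = -30979 - 6*√110341/11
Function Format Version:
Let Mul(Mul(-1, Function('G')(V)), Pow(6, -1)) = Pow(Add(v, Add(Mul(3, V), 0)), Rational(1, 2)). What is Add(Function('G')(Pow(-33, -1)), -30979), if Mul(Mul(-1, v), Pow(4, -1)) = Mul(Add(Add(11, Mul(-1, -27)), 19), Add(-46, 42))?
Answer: Add(-30979, Mul(Rational(-6, 11), Pow(110341, Rational(1, 2)))) ≈ -31160.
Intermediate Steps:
v = 912 (v = Mul(-4, Mul(Add(Add(11, Mul(-1, -27)), 19), Add(-46, 42))) = Mul(-4, Mul(Add(Add(11, 27), 19), -4)) = Mul(-4, Mul(Add(38, 19), -4)) = Mul(-4, Mul(57, -4)) = Mul(-4, -228) = 912)
Function('G')(V) = Mul(-6, Pow(Add(912, Mul(3, V)), Rational(1, 2))) (Function('G')(V) = Mul(-6, Pow(Add(912, Add(Mul(3, V), 0)), Rational(1, 2))) = Mul(-6, Pow(Add(912, Mul(3, V)), Rational(1, 2))))
Add(Function('G')(Pow(-33, -1)), -30979) = Add(Mul(-6, Pow(Add(912, Mul(3, Pow(-33, -1))), Rational(1, 2))), -30979) = Add(Mul(-6, Pow(Add(912, Mul(3, Rational(-1, 33))), Rational(1, 2))), -30979) = Add(Mul(-6, Pow(Add(912, Rational(-1, 11)), Rational(1, 2))), -30979) = Add(Mul(-6, Pow(Rational(10031, 11), Rational(1, 2))), -30979) = Add(Mul(-6, Mul(Rational(1, 11), Pow(110341, Rational(1, 2)))), -30979) = Add(Mul(Rational(-6, 11), Pow(110341, Rational(1, 2))), -30979) = Add(-30979, Mul(Rational(-6, 11), Pow(110341, Rational(1, 2))))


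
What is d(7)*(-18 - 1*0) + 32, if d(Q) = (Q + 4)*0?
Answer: 32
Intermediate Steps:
d(Q) = 0 (d(Q) = (4 + Q)*0 = 0)
d(7)*(-18 - 1*0) + 32 = 0*(-18 - 1*0) + 32 = 0*(-18 + 0) + 32 = 0*(-18) + 32 = 0 + 32 = 32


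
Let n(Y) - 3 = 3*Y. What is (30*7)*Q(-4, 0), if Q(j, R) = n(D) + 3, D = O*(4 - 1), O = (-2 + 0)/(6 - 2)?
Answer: 315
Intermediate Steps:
O = -½ (O = -2/4 = -2*¼ = -½ ≈ -0.50000)
D = -3/2 (D = -(4 - 1)/2 = -½*3 = -3/2 ≈ -1.5000)
n(Y) = 3 + 3*Y
Q(j, R) = 3/2 (Q(j, R) = (3 + 3*(-3/2)) + 3 = (3 - 9/2) + 3 = -3/2 + 3 = 3/2)
(30*7)*Q(-4, 0) = (30*7)*(3/2) = 210*(3/2) = 315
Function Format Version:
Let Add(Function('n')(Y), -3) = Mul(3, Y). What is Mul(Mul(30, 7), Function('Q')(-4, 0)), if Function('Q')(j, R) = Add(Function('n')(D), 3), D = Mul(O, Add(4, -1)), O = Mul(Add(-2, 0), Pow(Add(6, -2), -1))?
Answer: 315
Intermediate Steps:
O = Rational(-1, 2) (O = Mul(-2, Pow(4, -1)) = Mul(-2, Rational(1, 4)) = Rational(-1, 2) ≈ -0.50000)
D = Rational(-3, 2) (D = Mul(Rational(-1, 2), Add(4, -1)) = Mul(Rational(-1, 2), 3) = Rational(-3, 2) ≈ -1.5000)
Function('n')(Y) = Add(3, Mul(3, Y))
Function('Q')(j, R) = Rational(3, 2) (Function('Q')(j, R) = Add(Add(3, Mul(3, Rational(-3, 2))), 3) = Add(Add(3, Rational(-9, 2)), 3) = Add(Rational(-3, 2), 3) = Rational(3, 2))
Mul(Mul(30, 7), Function('Q')(-4, 0)) = Mul(Mul(30, 7), Rational(3, 2)) = Mul(210, Rational(3, 2)) = 315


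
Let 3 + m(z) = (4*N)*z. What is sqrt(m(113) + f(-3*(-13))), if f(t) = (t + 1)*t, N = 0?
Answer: 3*sqrt(173) ≈ 39.459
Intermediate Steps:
f(t) = t*(1 + t) (f(t) = (1 + t)*t = t*(1 + t))
m(z) = -3 (m(z) = -3 + (4*0)*z = -3 + 0*z = -3 + 0 = -3)
sqrt(m(113) + f(-3*(-13))) = sqrt(-3 + (-3*(-13))*(1 - 3*(-13))) = sqrt(-3 + 39*(1 + 39)) = sqrt(-3 + 39*40) = sqrt(-3 + 1560) = sqrt(1557) = 3*sqrt(173)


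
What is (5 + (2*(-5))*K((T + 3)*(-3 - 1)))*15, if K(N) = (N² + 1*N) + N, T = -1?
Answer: -7125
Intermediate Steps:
K(N) = N² + 2*N (K(N) = (N² + N) + N = (N + N²) + N = N² + 2*N)
(5 + (2*(-5))*K((T + 3)*(-3 - 1)))*15 = (5 + (2*(-5))*(((-1 + 3)*(-3 - 1))*(2 + (-1 + 3)*(-3 - 1))))*15 = (5 - 10*2*(-4)*(2 + 2*(-4)))*15 = (5 - (-80)*(2 - 8))*15 = (5 - (-80)*(-6))*15 = (5 - 10*48)*15 = (5 - 480)*15 = -475*15 = -7125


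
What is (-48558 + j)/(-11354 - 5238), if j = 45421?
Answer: 3137/16592 ≈ 0.18907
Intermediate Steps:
(-48558 + j)/(-11354 - 5238) = (-48558 + 45421)/(-11354 - 5238) = -3137/(-16592) = -3137*(-1/16592) = 3137/16592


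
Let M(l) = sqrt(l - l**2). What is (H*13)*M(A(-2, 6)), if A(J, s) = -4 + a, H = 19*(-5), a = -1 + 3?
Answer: -1235*I*sqrt(6) ≈ -3025.1*I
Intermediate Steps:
a = 2
H = -95
A(J, s) = -2 (A(J, s) = -4 + 2 = -2)
(H*13)*M(A(-2, 6)) = (-95*13)*sqrt(-2*(1 - 1*(-2))) = -1235*I*sqrt(2)*sqrt(1 + 2) = -1235*I*sqrt(6)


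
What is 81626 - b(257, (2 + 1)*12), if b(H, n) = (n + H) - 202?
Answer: 81535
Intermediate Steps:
b(H, n) = -202 + H + n (b(H, n) = (H + n) - 202 = -202 + H + n)
81626 - b(257, (2 + 1)*12) = 81626 - (-202 + 257 + (2 + 1)*12) = 81626 - (-202 + 257 + 3*12) = 81626 - (-202 + 257 + 36) = 81626 - 1*91 = 81626 - 91 = 81535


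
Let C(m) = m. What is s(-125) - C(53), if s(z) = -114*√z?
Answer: -53 - 570*I*√5 ≈ -53.0 - 1274.6*I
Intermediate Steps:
s(-125) - C(53) = -570*I*√5 - 1*53 = -570*I*√5 - 53 = -53 - 570*I*√5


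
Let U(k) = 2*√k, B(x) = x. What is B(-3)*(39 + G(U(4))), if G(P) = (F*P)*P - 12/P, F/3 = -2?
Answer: 180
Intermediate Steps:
F = -6 (F = 3*(-2) = -6)
G(P) = -12/P - 6*P² (G(P) = (-6*P)*P - 12/P = -6*P² - 12/P = -12/P - 6*P²)
B(-3)*(39 + G(U(4))) = -3*(39 + 6*(-2 - (2*√4)³)/((2*√4))) = -3*(39 + 6*(-2 - (2*2)³)/((2*2))) = -3*(39 + 6*(-2 - 1*4³)/4) = -3*(39 + 6*(¼)*(-2 - 1*64)) = -3*(39 + 6*(¼)*(-2 - 64)) = -3*(39 + 6*(¼)*(-66)) = -3*(39 - 99) = -3*(-60) = 180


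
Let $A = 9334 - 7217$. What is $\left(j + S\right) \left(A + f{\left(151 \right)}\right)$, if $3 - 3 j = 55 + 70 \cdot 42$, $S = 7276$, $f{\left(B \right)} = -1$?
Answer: $\frac{39856976}{3} \approx 1.3286 \cdot 10^{7}$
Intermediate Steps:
$A = 2117$ ($A = 9334 - 7217 = 2117$)
$j = - \frac{2992}{3}$ ($j = 1 - \frac{55 + 70 \cdot 42}{3} = 1 - \frac{55 + 2940}{3} = 1 - \frac{2995}{3} = - \frac{2992}{3} \approx -997.33$)
$\left(j + S\right) \left(A + f{\left(151 \right)}\right) = \left(- \frac{2992}{3} + 7276\right) \left(2117 - 1\right) = \frac{18836}{3} \cdot 2116 = \frac{39856976}{3}$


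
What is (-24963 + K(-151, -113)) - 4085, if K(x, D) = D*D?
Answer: -16279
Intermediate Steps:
K(x, D) = D²
(-24963 + K(-151, -113)) - 4085 = (-24963 + (-113)²) - 4085 = (-24963 + 12769) - 4085 = -12194 - 4085 = -16279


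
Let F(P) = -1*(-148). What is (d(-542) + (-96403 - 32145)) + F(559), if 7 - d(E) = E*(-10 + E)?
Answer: -427577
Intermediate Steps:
d(E) = 7 - E*(-10 + E)
F(P) = 148
(d(-542) + (-96403 - 32145)) + F(559) = ((7 - 1*(-542)² + 10*(-542)) + (-96403 - 32145)) + 148 = ((7 - 1*293764 - 5420) - 128548) + 148 = ((7 - 293764 - 5420) - 128548) + 148 = (-299177 - 128548) + 148 = -427725 + 148 = -427577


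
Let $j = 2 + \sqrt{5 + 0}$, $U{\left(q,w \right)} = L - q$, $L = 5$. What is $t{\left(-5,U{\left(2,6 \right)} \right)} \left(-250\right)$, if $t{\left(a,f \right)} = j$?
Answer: $-500 - 250 \sqrt{5} \approx -1059.0$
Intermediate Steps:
$U{\left(q,w \right)} = 5 - q$
$j = 2 + \sqrt{5} \approx 4.2361$
$t{\left(a,f \right)} = 2 + \sqrt{5}$
$t{\left(-5,U{\left(2,6 \right)} \right)} \left(-250\right) = \left(2 + \sqrt{5}\right) \left(-250\right) = -500 - 250 \sqrt{5}$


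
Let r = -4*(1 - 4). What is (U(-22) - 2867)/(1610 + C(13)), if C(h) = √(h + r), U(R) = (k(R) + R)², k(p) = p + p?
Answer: 1489/1615 ≈ 0.92198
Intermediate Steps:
k(p) = 2*p
r = 12 (r = -4*(-3) = 12)
U(R) = 9*R² (U(R) = (2*R + R)² = (3*R)² = 9*R²)
C(h) = √(12 + h) (C(h) = √(h + 12) = √(12 + h))
(U(-22) - 2867)/(1610 + C(13)) = (9*(-22)² - 2867)/(1610 + √(12 + 13)) = (9*484 - 2867)/(1610 + √25) = (4356 - 2867)/(1610 + 5) = 1489/1615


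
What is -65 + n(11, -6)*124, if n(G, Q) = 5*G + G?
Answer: 8119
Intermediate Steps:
n(G, Q) = 6*G
-65 + n(11, -6)*124 = -65 + (6*11)*124 = -65 + 66*124 = -65 + 8184 = 8119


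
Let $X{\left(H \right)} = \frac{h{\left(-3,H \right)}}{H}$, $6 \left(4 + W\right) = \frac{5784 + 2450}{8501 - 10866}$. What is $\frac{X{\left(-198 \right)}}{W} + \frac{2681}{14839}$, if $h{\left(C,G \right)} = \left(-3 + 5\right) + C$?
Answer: $\frac{519556357}{2893337898} \approx 0.17957$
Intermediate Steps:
$W = - \frac{32497}{7095}$ ($W = -4 + \frac{\left(5784 + 2450\right) \frac{1}{8501 - 10866}}{6} = -4 + \frac{8234 \frac{1}{-2365}}{6} = -4 + \frac{8234 \left(- \frac{1}{2365}\right)}{6} = -4 + \frac{1}{6} \left(- \frac{8234}{2365}\right) = -4 - \frac{4117}{7095} = - \frac{32497}{7095} \approx -4.5803$)
$h{\left(C,G \right)} = 2 + C$
$X{\left(H \right)} = - \frac{1}{H}$ ($X{\left(H \right)} = \frac{2 - 3}{H} = - \frac{1}{H}$)
$\frac{X{\left(-198 \right)}}{W} + \frac{2681}{14839} = \frac{\left(-1\right) \frac{1}{-198}}{- \frac{32497}{7095}} + \frac{2681}{14839} = \left(-1\right) \left(- \frac{1}{198}\right) \left(- \frac{7095}{32497}\right) + 2681 \cdot \frac{1}{14839} = \frac{1}{198} \left(- \frac{7095}{32497}\right) + \frac{2681}{14839} = - \frac{215}{194982} + \frac{2681}{14839} = \frac{519556357}{2893337898}$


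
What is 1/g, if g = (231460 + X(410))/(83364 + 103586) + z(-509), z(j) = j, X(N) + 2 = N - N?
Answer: -93475/47463046 ≈ -0.0019694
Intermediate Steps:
X(N) = -2 (X(N) = -2 + (N - N) = -2 + 0 = -2)
g = -47463046/93475 (g = (231460 - 2)/(83364 + 103586) - 509 = 231458/186950 - 509 = 231458*(1/186950) - 509 = 115729/93475 - 509 = -47463046/93475 ≈ -507.76)
1/g = 1/(-47463046/93475) = -93475/47463046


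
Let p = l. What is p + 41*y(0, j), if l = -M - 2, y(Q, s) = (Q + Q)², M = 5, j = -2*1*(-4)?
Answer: -7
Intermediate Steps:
j = 8 (j = -2*(-4) = 8)
y(Q, s) = 4*Q² (y(Q, s) = (2*Q)² = 4*Q²)
l = -7 (l = -1*5 - 2 = -5 - 2 = -7)
p = -7
p + 41*y(0, j) = -7 + 41*(4*0²) = -7 + 41*(4*0) = -7 + 41*0 = -7 + 0 = -7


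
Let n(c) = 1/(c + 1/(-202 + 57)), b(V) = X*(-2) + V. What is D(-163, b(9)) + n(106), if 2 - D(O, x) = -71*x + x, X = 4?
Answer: 1106713/15369 ≈ 72.009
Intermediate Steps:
b(V) = -8 + V (b(V) = 4*(-2) + V = -8 + V)
n(c) = 1/(-1/145 + c) (n(c) = 1/(c + 1/(-145)) = 1/(c - 1/145) = 1/(-1/145 + c))
D(O, x) = 2 + 70*x (D(O, x) = 2 - (-71*x + x) = 2 - (-70)*x = 2 + 70*x)
D(-163, b(9)) + n(106) = (2 + 70*(-8 + 9)) + 145/(-1 + 145*106) = (2 + 70*1) + 145/(-1 + 15370) = (2 + 70) + 145/15369 = 72 + 145*(1/15369) = 72 + 145/15369 = 1106713/15369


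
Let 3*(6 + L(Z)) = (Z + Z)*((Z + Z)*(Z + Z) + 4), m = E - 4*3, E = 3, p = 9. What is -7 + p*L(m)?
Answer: -17773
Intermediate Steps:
m = -9 (m = 3 - 4*3 = 3 - 12 = -9)
L(Z) = -6 + 2*Z*(4 + 4*Z²)/3 (L(Z) = -6 + ((Z + Z)*((Z + Z)*(Z + Z) + 4))/3 = -6 + ((2*Z)*((2*Z)*(2*Z) + 4))/3 = -6 + ((2*Z)*(4*Z² + 4))/3 = -6 + ((2*Z)*(4 + 4*Z²))/3 = -6 + (2*Z*(4 + 4*Z²))/3 = -6 + 2*Z*(4 + 4*Z²)/3)
-7 + p*L(m) = -7 + 9*(-6 + (8/3)*(-9) + (8/3)*(-9)³) = -7 + 9*(-6 - 24 + (8/3)*(-729)) = -7 + 9*(-6 - 24 - 1944) = -7 + 9*(-1974) = -7 - 17766 = -17773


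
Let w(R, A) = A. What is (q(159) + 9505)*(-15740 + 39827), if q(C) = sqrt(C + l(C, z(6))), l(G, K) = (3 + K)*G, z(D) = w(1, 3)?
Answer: 228946935 + 24087*sqrt(1113) ≈ 2.2975e+8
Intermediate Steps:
z(D) = 3
l(G, K) = G*(3 + K)
q(C) = sqrt(7)*sqrt(C) (q(C) = sqrt(C + C*(3 + 3)) = sqrt(C + C*6) = sqrt(C + 6*C) = sqrt(7*C) = sqrt(7)*sqrt(C))
(q(159) + 9505)*(-15740 + 39827) = (sqrt(7)*sqrt(159) + 9505)*(-15740 + 39827) = (sqrt(1113) + 9505)*24087 = (9505 + sqrt(1113))*24087 = 228946935 + 24087*sqrt(1113)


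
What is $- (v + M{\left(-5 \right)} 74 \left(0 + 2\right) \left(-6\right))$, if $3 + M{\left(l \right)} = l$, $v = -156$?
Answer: $-6948$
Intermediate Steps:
$M{\left(l \right)} = -3 + l$
$- (v + M{\left(-5 \right)} 74 \left(0 + 2\right) \left(-6\right)) = - (-156 + \left(-3 - 5\right) 74 \left(0 + 2\right) \left(-6\right)) = - (-156 + \left(-8\right) 74 \cdot 2 \left(-6\right)) = - (-156 - -7104) = - (-156 + 7104) = \left(-1\right) 6948 = -6948$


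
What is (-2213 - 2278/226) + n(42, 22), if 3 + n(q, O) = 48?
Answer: -246123/113 ≈ -2178.1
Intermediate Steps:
n(q, O) = 45 (n(q, O) = -3 + 48 = 45)
(-2213 - 2278/226) + n(42, 22) = (-2213 - 2278/226) + 45 = (-2213 - 2278*1/226) + 45 = (-2213 - 1139/113) + 45 = -251208/113 + 45 = -246123/113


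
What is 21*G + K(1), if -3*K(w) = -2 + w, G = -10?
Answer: -629/3 ≈ -209.67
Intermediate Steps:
K(w) = 2/3 - w/3 (K(w) = -(-2 + w)/3 = 2/3 - w/3)
21*G + K(1) = 21*(-10) + (2/3 - 1/3*1) = -210 + (2/3 - 1/3) = -210 + 1/3 = -629/3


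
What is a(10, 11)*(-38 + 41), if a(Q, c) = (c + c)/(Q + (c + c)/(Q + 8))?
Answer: 594/101 ≈ 5.8812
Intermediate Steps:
a(Q, c) = 2*c/(Q + 2*c/(8 + Q)) (a(Q, c) = (2*c)/(Q + (2*c)/(8 + Q)) = (2*c)/(Q + 2*c/(8 + Q)) = 2*c/(Q + 2*c/(8 + Q)))
a(10, 11)*(-38 + 41) = (2*11*(8 + 10)/(10² + 2*11 + 8*10))*(-38 + 41) = (2*11*18/(100 + 22 + 80))*3 = (2*11*18/202)*3 = (2*11*(1/202)*18)*3 = (198/101)*3 = 594/101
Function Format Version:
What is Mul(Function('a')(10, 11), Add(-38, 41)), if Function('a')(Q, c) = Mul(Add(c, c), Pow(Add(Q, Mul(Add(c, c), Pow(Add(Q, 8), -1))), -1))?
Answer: Rational(594, 101) ≈ 5.8812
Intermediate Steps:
Function('a')(Q, c) = Mul(2, c, Pow(Add(Q, Mul(2, c, Pow(Add(8, Q), -1))), -1)) (Function('a')(Q, c) = Mul(Mul(2, c), Pow(Add(Q, Mul(Mul(2, c), Pow(Add(8, Q), -1))), -1)) = Mul(Mul(2, c), Pow(Add(Q, Mul(2, c, Pow(Add(8, Q), -1))), -1)) = Mul(2, c, Pow(Add(Q, Mul(2, c, Pow(Add(8, Q), -1))), -1)))
Mul(Function('a')(10, 11), Add(-38, 41)) = Mul(Mul(2, 11, Pow(Add(Pow(10, 2), Mul(2, 11), Mul(8, 10)), -1), Add(8, 10)), Add(-38, 41)) = Mul(Mul(2, 11, Pow(Add(100, 22, 80), -1), 18), 3) = Mul(Mul(2, 11, Pow(202, -1), 18), 3) = Mul(Mul(2, 11, Rational(1, 202), 18), 3) = Mul(Rational(198, 101), 3) = Rational(594, 101)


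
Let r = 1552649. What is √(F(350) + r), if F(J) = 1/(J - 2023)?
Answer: 4*√271609644453/1673 ≈ 1246.1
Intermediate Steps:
F(J) = 1/(-2023 + J)
√(F(350) + r) = √(1/(-2023 + 350) + 1552649) = √(1/(-1673) + 1552649) = √(-1/1673 + 1552649) = √(2597581776/1673) = 4*√271609644453/1673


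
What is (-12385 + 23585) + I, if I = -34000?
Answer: -22800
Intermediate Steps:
(-12385 + 23585) + I = (-12385 + 23585) - 34000 = 11200 - 34000 = -22800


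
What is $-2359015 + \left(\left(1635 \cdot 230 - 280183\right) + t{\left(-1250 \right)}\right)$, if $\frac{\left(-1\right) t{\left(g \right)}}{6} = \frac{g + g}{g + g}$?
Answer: $-2263154$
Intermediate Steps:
$t{\left(g \right)} = -6$ ($t{\left(g \right)} = - 6 \frac{g + g}{g + g} = - 6 \frac{2 g}{2 g} = - 6 \cdot 2 g \frac{1}{2 g} = \left(-6\right) 1 = -6$)
$-2359015 + \left(\left(1635 \cdot 230 - 280183\right) + t{\left(-1250 \right)}\right) = -2359015 + \left(\left(1635 \cdot 230 - 280183\right) - 6\right) = -2359015 + \left(\left(376050 - 280183\right) - 6\right) = -2359015 + \left(95867 - 6\right) = -2359015 + 95861 = -2263154$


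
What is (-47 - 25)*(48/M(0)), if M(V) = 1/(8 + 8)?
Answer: -55296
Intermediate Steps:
M(V) = 1/16
(-47 - 25)*(48/M(0)) = (-47 - 25)*(48/(1/16)) = -3456*16 = -72*768 = -55296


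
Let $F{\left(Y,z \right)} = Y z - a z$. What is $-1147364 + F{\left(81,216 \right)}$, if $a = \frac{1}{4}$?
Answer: $-1129922$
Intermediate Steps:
$a = \frac{1}{4} \approx 0.25$
$F{\left(Y,z \right)} = - \frac{z}{4} + Y z$ ($F{\left(Y,z \right)} = Y z - \frac{z}{4} = - \frac{z}{4} + Y z$)
$-1147364 + F{\left(81,216 \right)} = -1147364 + 216 \left(- \frac{1}{4} + 81\right) = -1147364 + 216 \cdot \frac{323}{4} = -1147364 + 17442 = -1129922$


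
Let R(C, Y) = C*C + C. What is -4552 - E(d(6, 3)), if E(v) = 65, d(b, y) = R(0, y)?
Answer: -4617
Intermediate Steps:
R(C, Y) = C + C² (R(C, Y) = C² + C = C + C²)
d(b, y) = 0 (d(b, y) = 0*(1 + 0) = 0*1 = 0)
-4552 - E(d(6, 3)) = -4552 - 1*65 = -4552 - 65 = -4617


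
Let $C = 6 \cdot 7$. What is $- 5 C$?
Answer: $-210$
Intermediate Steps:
$C = 42$
$- 5 C = \left(-5\right) 42 = -210$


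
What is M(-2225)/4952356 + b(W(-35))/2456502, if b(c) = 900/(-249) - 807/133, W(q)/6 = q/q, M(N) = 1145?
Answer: 5086670837529/22382441671693628 ≈ 0.00022726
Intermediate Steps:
W(q) = 6 (W(q) = 6*(q/q) = 6*1 = 6)
b(c) = -106881/11039 (b(c) = 900*(-1/249) - 807*1/133 = -300/83 - 807/133 = -106881/11039)
M(-2225)/4952356 + b(W(-35))/2456502 = 1145/4952356 - 106881/11039/2456502 = 1145*(1/4952356) - 106881/11039*1/2456502 = 1145/4952356 - 35627/9039108526 = 5086670837529/22382441671693628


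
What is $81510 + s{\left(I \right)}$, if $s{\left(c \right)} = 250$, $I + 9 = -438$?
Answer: $81760$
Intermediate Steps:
$I = -447$ ($I = -9 - 438 = -447$)
$81510 + s{\left(I \right)} = 81510 + 250 = 81760$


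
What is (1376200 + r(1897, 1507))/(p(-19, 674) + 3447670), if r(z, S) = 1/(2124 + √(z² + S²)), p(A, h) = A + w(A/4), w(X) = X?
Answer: 3738535372552/9365751687485 + 2*√5869658/9365751687485 ≈ 0.39917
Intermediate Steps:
p(A, h) = 5*A/4 (p(A, h) = A + A/4 = 5*A/4)
r(z, S) = 1/(2124 + √(S² + z²))
(1376200 + r(1897, 1507))/(p(-19, 674) + 3447670) = (1376200 + 1/(2124 + √(1507² + 1897²)))/((5/4)*(-19) + 3447670) = (1376200 + 1/(2124 + √(2271049 + 3598609)))/(-95/4 + 3447670) = (1376200 + 1/(2124 + √5869658))/(13790585/4) = (1376200 + 1/(2124 + √5869658))*(4/13790585) = 1100960/2758117 + 4/(13790585*(2124 + √5869658))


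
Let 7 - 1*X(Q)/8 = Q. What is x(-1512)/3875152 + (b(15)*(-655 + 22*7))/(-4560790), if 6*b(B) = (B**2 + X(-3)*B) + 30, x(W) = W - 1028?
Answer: 2870109361/110460965563 ≈ 0.025983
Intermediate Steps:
X(Q) = 56 - 8*Q
x(W) = -1028 + W
b(B) = 5 + B**2/6 + 40*B/3 (b(B) = ((B**2 + (56 - 8*(-3))*B) + 30)/6 = ((B**2 + (56 + 24)*B) + 30)/6 = ((B**2 + 80*B) + 30)/6 = (30 + B**2 + 80*B)/6 = 5 + B**2/6 + 40*B/3)
x(-1512)/3875152 + (b(15)*(-655 + 22*7))/(-4560790) = (-1028 - 1512)/3875152 + ((5 + (1/6)*15**2 + (40/3)*15)*(-655 + 22*7))/(-4560790) = -2540*1/3875152 + ((5 + (1/6)*225 + 200)*(-655 + 154))*(-1/4560790) = -635/968788 + ((5 + 75/2 + 200)*(-501))*(-1/4560790) = -635/968788 + ((485/2)*(-501))*(-1/4560790) = -635/968788 - 242985/2*(-1/4560790) = -635/968788 + 48597/1824316 = 2870109361/110460965563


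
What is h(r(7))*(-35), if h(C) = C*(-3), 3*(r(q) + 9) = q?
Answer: -700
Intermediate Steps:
r(q) = -9 + q/3
h(C) = -3*C
h(r(7))*(-35) = -3*(-9 + (⅓)*7)*(-35) = -3*(-9 + 7/3)*(-35) = -3*(-20/3)*(-35) = 20*(-35) = -700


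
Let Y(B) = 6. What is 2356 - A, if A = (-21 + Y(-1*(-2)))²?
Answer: 2131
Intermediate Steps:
A = 225 (A = (-21 + 6)² = (-15)² = 225)
2356 - A = 2356 - 1*225 = 2356 - 225 = 2131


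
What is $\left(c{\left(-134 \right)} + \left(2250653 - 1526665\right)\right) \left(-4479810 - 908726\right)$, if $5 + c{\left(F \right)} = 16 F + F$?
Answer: $-3888933373880$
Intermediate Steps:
$c{\left(F \right)} = -5 + 17 F$ ($c{\left(F \right)} = -5 + \left(16 F + F\right) = -5 + 17 F$)
$\left(c{\left(-134 \right)} + \left(2250653 - 1526665\right)\right) \left(-4479810 - 908726\right) = \left(\left(-5 + 17 \left(-134\right)\right) + \left(2250653 - 1526665\right)\right) \left(-4479810 - 908726\right) = \left(\left(-5 - 2278\right) + 723988\right) \left(-5388536\right) = \left(-2283 + 723988\right) \left(-5388536\right) = 721705 \left(-5388536\right) = -3888933373880$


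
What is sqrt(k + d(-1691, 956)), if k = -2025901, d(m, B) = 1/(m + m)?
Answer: I*sqrt(23172101672906)/3382 ≈ 1423.3*I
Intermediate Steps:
d(m, B) = 1/(2*m)
sqrt(k + d(-1691, 956)) = sqrt(-2025901 + (1/2)/(-1691)) = sqrt(-2025901 + (1/2)*(-1/1691)) = sqrt(-2025901 - 1/3382) = sqrt(-6851597183/3382) = I*sqrt(23172101672906)/3382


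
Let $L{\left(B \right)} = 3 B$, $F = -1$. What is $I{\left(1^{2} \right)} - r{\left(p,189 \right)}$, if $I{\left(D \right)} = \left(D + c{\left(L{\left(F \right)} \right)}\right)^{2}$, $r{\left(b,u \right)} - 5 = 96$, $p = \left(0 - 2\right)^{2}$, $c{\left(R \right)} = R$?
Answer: $-97$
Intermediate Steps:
$p = 4$ ($p = \left(-2\right)^{2} = 4$)
$r{\left(b,u \right)} = 101$ ($r{\left(b,u \right)} = 5 + 96 = 101$)
$I{\left(D \right)} = \left(-3 + D\right)^{2}$ ($I{\left(D \right)} = \left(D + 3 \left(-1\right)\right)^{2} = \left(D - 3\right)^{2} = \left(-3 + D\right)^{2}$)
$I{\left(1^{2} \right)} - r{\left(p,189 \right)} = \left(-3 + 1^{2}\right)^{2} - 101 = \left(-3 + 1\right)^{2} - 101 = \left(-2\right)^{2} - 101 = 4 - 101 = -97$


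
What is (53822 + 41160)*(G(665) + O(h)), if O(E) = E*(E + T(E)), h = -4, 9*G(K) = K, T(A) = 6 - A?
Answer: 42646918/9 ≈ 4.7385e+6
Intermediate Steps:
G(K) = K/9
O(E) = 6*E (O(E) = E*(E + (6 - E)) = E*6 = 6*E)
(53822 + 41160)*(G(665) + O(h)) = (53822 + 41160)*((1/9)*665 + 6*(-4)) = 94982*(665/9 - 24) = 94982*(449/9) = 42646918/9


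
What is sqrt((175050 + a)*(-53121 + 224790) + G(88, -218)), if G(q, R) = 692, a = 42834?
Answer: 16*sqrt(146109098) ≈ 1.9340e+5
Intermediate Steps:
sqrt((175050 + a)*(-53121 + 224790) + G(88, -218)) = sqrt((175050 + 42834)*(-53121 + 224790) + 692) = sqrt(217884*171669 + 692) = sqrt(37403928396 + 692) = sqrt(37403929088) = 16*sqrt(146109098)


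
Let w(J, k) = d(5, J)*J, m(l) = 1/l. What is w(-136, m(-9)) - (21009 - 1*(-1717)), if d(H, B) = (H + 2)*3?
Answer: -25582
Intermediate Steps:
d(H, B) = 6 + 3*H (d(H, B) = (2 + H)*3 = 6 + 3*H)
w(J, k) = 21*J (w(J, k) = (6 + 3*5)*J = (6 + 15)*J = 21*J)
w(-136, m(-9)) - (21009 - 1*(-1717)) = 21*(-136) - (21009 - 1*(-1717)) = -2856 - (21009 + 1717) = -2856 - 1*22726 = -2856 - 22726 = -25582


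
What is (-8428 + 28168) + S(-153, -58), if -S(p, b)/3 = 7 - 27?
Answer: 19800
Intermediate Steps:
S(p, b) = 60 (S(p, b) = -3*(7 - 27) = -3*(-20) = 60)
(-8428 + 28168) + S(-153, -58) = (-8428 + 28168) + 60 = 19740 + 60 = 19800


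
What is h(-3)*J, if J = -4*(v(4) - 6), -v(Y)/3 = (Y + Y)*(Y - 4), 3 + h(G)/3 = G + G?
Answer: -648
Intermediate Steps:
h(G) = -9 + 6*G (h(G) = -9 + 3*(G + G) = -9 + 3*(2*G) = -9 + 6*G)
v(Y) = -6*Y*(-4 + Y) (v(Y) = -3*(Y + Y)*(Y - 4) = -3*2*Y*(-4 + Y) = -6*Y*(-4 + Y))
J = 24 (J = -4*(6*4*(4 - 1*4) - 6) = -4*(6*4*(4 - 4) - 6) = -4*(6*4*0 - 6) = -4*(0 - 6) = -4*(-6) = 24)
h(-3)*J = (-9 + 6*(-3))*24 = (-9 - 18)*24 = -27*24 = -648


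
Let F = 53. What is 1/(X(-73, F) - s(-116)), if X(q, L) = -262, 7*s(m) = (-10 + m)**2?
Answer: -1/2530 ≈ -0.00039526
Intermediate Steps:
s(m) = (-10 + m)**2/7
1/(X(-73, F) - s(-116)) = 1/(-262 - (-10 - 116)**2/7) = 1/(-262 - (-126)**2/7) = 1/(-262 - 15876/7) = 1/(-262 - 1*2268) = 1/(-262 - 2268) = 1/(-2530) = -1/2530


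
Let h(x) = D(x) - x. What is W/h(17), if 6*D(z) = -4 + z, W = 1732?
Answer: -10392/89 ≈ -116.76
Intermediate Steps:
D(z) = -2/3 + z/6 (D(z) = (-4 + z)/6 = -2/3 + z/6)
h(x) = -2/3 - 5*x/6 (h(x) = (-2/3 + x/6) - x = -2/3 - 5*x/6)
W/h(17) = 1732/(-2/3 - 5/6*17) = 1732/(-2/3 - 85/6) = 1732/(-89/6) = 1732*(-6/89) = -10392/89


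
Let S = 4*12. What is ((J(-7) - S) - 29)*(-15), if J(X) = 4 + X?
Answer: 1200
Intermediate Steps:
S = 48
((J(-7) - S) - 29)*(-15) = (((4 - 7) - 1*48) - 29)*(-15) = ((-3 - 48) - 29)*(-15) = (-51 - 29)*(-15) = -80*(-15) = 1200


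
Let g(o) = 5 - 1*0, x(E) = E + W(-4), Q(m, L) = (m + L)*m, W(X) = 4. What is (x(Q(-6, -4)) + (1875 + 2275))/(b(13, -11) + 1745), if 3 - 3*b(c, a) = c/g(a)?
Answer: 63210/26177 ≈ 2.4147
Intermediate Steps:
Q(m, L) = m*(L + m) (Q(m, L) = (L + m)*m = m*(L + m))
x(E) = 4 + E (x(E) = E + 4 = 4 + E)
g(o) = 5 (g(o) = 5 + 0 = 5)
b(c, a) = 1 - c/15 (b(c, a) = 1 - c/(3*5) = 1 - c/15)
(x(Q(-6, -4)) + (1875 + 2275))/(b(13, -11) + 1745) = ((4 - 6*(-4 - 6)) + (1875 + 2275))/((1 - 1/15*13) + 1745) = ((4 - 6*(-10)) + 4150)/((1 - 13/15) + 1745) = ((4 + 60) + 4150)/(2/15 + 1745) = (64 + 4150)/(26177/15) = 4214*(15/26177) = 63210/26177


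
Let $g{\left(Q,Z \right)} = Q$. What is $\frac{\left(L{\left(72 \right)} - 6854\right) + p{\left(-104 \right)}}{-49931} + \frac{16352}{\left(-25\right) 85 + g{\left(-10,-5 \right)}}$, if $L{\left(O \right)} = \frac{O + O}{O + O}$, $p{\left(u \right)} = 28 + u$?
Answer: $- \frac{114525471}{15228955} \approx -7.5202$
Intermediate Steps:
$L{\left(O \right)} = 1$ ($L{\left(O \right)} = \frac{2 O}{2 O} = 2 O \frac{1}{2 O} = 1$)
$\frac{\left(L{\left(72 \right)} - 6854\right) + p{\left(-104 \right)}}{-49931} + \frac{16352}{\left(-25\right) 85 + g{\left(-10,-5 \right)}} = \frac{\left(1 - 6854\right) + \left(28 - 104\right)}{-49931} + \frac{16352}{\left(-25\right) 85 - 10} = \left(-6853 - 76\right) \left(- \frac{1}{49931}\right) + \frac{16352}{-2125 - 10} = \left(-6929\right) \left(- \frac{1}{49931}\right) + \frac{16352}{-2135} = \frac{6929}{49931} + 16352 \left(- \frac{1}{2135}\right) = \frac{6929}{49931} - \frac{2336}{305} = - \frac{114525471}{15228955}$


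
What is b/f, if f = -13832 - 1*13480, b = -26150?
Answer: 13075/13656 ≈ 0.95745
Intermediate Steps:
f = -27312 (f = -13832 - 13480 = -27312)
b/f = -26150/(-27312) = -26150*(-1/27312) = 13075/13656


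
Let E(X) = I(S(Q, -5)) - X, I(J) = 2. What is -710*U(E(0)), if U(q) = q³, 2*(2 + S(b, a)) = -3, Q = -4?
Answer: -5680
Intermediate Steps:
S(b, a) = -7/2 (S(b, a) = -2 + (½)*(-3) = -2 - 3/2 = -7/2)
E(X) = 2 - X
-710*U(E(0)) = -710*(2 - 1*0)³ = -710*(2 + 0)³ = -710*2³ = -710*8 = -5680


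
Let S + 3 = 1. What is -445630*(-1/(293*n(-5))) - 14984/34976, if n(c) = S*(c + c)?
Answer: 96865929/1280996 ≈ 75.618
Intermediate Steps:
S = -2 (S = -3 + 1 = -2)
n(c) = -4*c (n(c) = -2*(c + c) = -4*c)
-445630*(-1/(293*n(-5))) - 14984/34976 = -445630/((-(-1172)*(-5))) - 14984/34976 = -445630/((-293*20)) - 14984*1/34976 = -445630/(-5860) - 1873/4372 = -445630*(-1/5860) - 1873/4372 = 44563/586 - 1873/4372 = 96865929/1280996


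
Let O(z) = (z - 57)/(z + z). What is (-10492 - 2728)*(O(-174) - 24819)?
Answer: 9514853735/29 ≈ 3.2810e+8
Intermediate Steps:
O(z) = (-57 + z)/(2*z) (O(z) = (-57 + z)/((2*z)) = (-57 + z)*(1/(2*z)) = (-57 + z)/(2*z))
(-10492 - 2728)*(O(-174) - 24819) = (-10492 - 2728)*((½)*(-57 - 174)/(-174) - 24819) = -13220*((½)*(-1/174)*(-231) - 24819) = -13220*(77/116 - 24819) = -13220*(-2878927/116) = 9514853735/29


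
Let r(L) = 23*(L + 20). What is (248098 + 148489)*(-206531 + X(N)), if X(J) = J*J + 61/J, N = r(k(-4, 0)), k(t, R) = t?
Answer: -10377616953905/368 ≈ -2.8200e+10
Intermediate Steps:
r(L) = 460 + 23*L (r(L) = 23*(20 + L) = 460 + 23*L)
N = 368 (N = 460 + 23*(-4) = 460 - 92 = 368)
X(J) = J² + 61/J
(248098 + 148489)*(-206531 + X(N)) = (248098 + 148489)*(-206531 + (61 + 368³)/368) = 396587*(-206531 + (61 + 49836032)/368) = 396587*(-206531 + (1/368)*49836093) = 396587*(-206531 + 49836093/368) = 396587*(-26167315/368) = -10377616953905/368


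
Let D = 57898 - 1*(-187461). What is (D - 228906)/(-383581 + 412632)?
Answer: 16453/29051 ≈ 0.56635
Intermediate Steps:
D = 245359 (D = 57898 + 187461 = 245359)
(D - 228906)/(-383581 + 412632) = (245359 - 228906)/(-383581 + 412632) = 16453/29051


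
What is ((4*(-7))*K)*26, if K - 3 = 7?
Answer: -7280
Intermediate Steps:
K = 10 (K = 3 + 7 = 10)
((4*(-7))*K)*26 = ((4*(-7))*10)*26 = -28*10*26 = -280*26 = -7280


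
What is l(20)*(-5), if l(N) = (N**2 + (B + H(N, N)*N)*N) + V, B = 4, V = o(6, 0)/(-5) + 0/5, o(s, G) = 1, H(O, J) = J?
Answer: -42399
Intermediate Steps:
V = -1/5 (V = 1/(-5) + 0/5 = 1*(-1/5) + 0*(1/5) = -1/5 + 0 = -1/5 ≈ -0.20000)
l(N) = -1/5 + N**2 + N*(4 + N**2) (l(N) = (N**2 + (4 + N*N)*N) - 1/5 = (N**2 + (4 + N**2)*N) - 1/5 = (N**2 + N*(4 + N**2)) - 1/5 = -1/5 + N**2 + N*(4 + N**2))
l(20)*(-5) = (-1/5 + 20**2 + 20**3 + 4*20)*(-5) = (-1/5 + 400 + 8000 + 80)*(-5) = (42399/5)*(-5) = -42399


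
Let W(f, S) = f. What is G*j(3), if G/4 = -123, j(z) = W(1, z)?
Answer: -492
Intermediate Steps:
j(z) = 1
G = -492 (G = 4*(-123) = -492)
G*j(3) = -492*1 = -492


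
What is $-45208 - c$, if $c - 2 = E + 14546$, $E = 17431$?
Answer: $-77187$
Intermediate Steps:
$c = 31979$ ($c = 2 + \left(17431 + 14546\right) = 2 + 31977 = 31979$)
$-45208 - c = -45208 - 31979 = -77187$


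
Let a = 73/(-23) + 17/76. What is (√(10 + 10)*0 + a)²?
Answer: 26594649/3055504 ≈ 8.7039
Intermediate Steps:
a = -5157/1748 (a = 73*(-1/23) + 17*(1/76) = -73/23 + 17/76 = -5157/1748 ≈ -2.9502)
(√(10 + 10)*0 + a)² = (√(10 + 10)*0 - 5157/1748)² = (√20*0 - 5157/1748)² = ((2*√5)*0 - 5157/1748)² = (0 - 5157/1748)² = (-5157/1748)² = 26594649/3055504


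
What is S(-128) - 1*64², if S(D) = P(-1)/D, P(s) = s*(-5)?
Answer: -524293/128 ≈ -4096.0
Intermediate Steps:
P(s) = -5*s
S(D) = 5/D (S(D) = (-5*(-1))/D = 5/D)
S(-128) - 1*64² = 5/(-128) - 1*64² = 5*(-1/128) - 1*4096 = -5/128 - 4096 = -524293/128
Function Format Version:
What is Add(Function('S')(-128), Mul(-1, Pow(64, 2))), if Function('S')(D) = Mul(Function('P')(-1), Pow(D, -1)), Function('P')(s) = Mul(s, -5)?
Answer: Rational(-524293, 128) ≈ -4096.0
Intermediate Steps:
Function('P')(s) = Mul(-5, s)
Function('S')(D) = Mul(5, Pow(D, -1)) (Function('S')(D) = Mul(Mul(-5, -1), Pow(D, -1)) = Mul(5, Pow(D, -1)))
Add(Function('S')(-128), Mul(-1, Pow(64, 2))) = Add(Mul(5, Pow(-128, -1)), Mul(-1, Pow(64, 2))) = Add(Mul(5, Rational(-1, 128)), Mul(-1, 4096)) = Add(Rational(-5, 128), -4096) = Rational(-524293, 128)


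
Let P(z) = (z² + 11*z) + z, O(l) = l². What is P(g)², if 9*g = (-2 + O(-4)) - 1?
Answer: 2474329/6561 ≈ 377.13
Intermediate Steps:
g = 13/9 (g = ((-2 + (-4)²) - 1)/9 = ((-2 + 16) - 1)/9 = (14 - 1)/9 = (⅑)*13 = 13/9 ≈ 1.4444)
P(z) = z² + 12*z
P(g)² = (13*(12 + 13/9)/9)² = ((13/9)*(121/9))² = (1573/81)² = 2474329/6561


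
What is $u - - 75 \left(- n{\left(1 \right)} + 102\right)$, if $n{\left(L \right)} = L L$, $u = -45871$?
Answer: $-38296$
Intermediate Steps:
$n{\left(L \right)} = L^{2}$
$u - - 75 \left(- n{\left(1 \right)} + 102\right) = -45871 - - 75 \left(- 1^{2} + 102\right) = -45871 - - 75 \left(\left(-1\right) 1 + 102\right) = -45871 - - 75 \left(-1 + 102\right) = -45871 - \left(-75\right) 101 = -45871 - -7575 = -45871 + 7575 = -38296$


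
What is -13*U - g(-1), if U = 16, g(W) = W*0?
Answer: -208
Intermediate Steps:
g(W) = 0
-13*U - g(-1) = -13*16 - 1*0 = -208 + 0 = -208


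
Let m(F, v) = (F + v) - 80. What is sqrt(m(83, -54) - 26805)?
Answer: 6*I*sqrt(746) ≈ 163.88*I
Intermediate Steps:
m(F, v) = -80 + F + v
sqrt(m(83, -54) - 26805) = sqrt((-80 + 83 - 54) - 26805) = sqrt(-51 - 26805) = sqrt(-26856) = 6*I*sqrt(746)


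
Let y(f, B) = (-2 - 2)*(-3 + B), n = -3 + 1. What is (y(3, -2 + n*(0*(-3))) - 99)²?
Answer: 6241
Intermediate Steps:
n = -2
y(f, B) = 12 - 4*B (y(f, B) = -4*(-3 + B) = 12 - 4*B)
(y(3, -2 + n*(0*(-3))) - 99)² = ((12 - 4*(-2 - 0*(-3))) - 99)² = ((12 - 4*(-2 - 2*0)) - 99)² = ((12 - 4*(-2 + 0)) - 99)² = ((12 - 4*(-2)) - 99)² = ((12 + 8) - 99)² = (20 - 99)² = (-79)² = 6241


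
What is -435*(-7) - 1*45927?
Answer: -42882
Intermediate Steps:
-435*(-7) - 1*45927 = 3045 - 45927 = -42882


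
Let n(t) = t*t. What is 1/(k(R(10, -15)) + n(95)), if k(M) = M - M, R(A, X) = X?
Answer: 1/9025 ≈ 0.00011080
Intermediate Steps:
k(M) = 0
n(t) = t²
1/(k(R(10, -15)) + n(95)) = 1/(0 + 95²) = 1/(0 + 9025) = 1/9025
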